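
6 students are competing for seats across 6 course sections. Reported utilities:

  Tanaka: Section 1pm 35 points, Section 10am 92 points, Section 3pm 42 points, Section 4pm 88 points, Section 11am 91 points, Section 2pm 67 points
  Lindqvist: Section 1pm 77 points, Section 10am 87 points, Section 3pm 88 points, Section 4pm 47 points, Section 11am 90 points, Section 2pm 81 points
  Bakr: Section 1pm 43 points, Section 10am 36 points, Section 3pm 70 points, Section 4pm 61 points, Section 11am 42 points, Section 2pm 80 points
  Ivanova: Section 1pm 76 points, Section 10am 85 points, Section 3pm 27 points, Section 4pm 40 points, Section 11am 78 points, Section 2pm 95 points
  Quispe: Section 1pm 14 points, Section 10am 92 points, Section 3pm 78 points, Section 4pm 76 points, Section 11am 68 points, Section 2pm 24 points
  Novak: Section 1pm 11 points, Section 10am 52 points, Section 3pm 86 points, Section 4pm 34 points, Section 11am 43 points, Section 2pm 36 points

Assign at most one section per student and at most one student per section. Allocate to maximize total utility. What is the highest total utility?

This is a one-to-one assignment (maximum-weight bipartite matching).
Optimal: Tanaka→Section 4pm (88 points), Lindqvist→Section 11am (90 points), Bakr→Section 2pm (80 points), Ivanova→Section 1pm (76 points), Quispe→Section 10am (92 points), Novak→Section 3pm (86 points) — total 88+90+80+76+92+86 = 512 points.
Column-greedy (each section in turn goes to its best remaining student) gives 489 points, worse by 23.
Next-best assignment: Tanaka→Section 11am, Lindqvist→Section 1pm, Bakr→Section 4pm, Ivanova→Section 2pm, Quispe→Section 10am, Novak→Section 3pm = 502 points.
Swapping Novak↔Ivanova (Novak→Section 1pm 11 points, Ivanova→Section 3pm 27 points) loses 124.

Maximum total: 512 points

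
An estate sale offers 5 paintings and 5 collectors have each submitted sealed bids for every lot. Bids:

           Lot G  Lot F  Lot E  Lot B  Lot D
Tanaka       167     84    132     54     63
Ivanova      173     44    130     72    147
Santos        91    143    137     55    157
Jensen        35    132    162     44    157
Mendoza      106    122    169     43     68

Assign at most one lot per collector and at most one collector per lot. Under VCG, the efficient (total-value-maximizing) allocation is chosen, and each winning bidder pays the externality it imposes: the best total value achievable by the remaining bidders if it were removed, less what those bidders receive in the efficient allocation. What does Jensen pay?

Jensen pays $75.

Efficient allocation: Tanaka→Lot G ($167), Ivanova→Lot B ($72), Santos→Lot F ($143), Jensen→Lot D ($157), Mendoza→Lot E ($169); total welfare W = $708.
Jensen receives Lot D at value $157, so the others get W − 157 = $551.
Without Jensen: best allocation of the remaining 4 bidders over all 5 lots is Tanaka→Lot G ($167), Ivanova→Lot D ($147), Santos→Lot F ($143), Mendoza→Lot E ($169), total $626.
VCG payment = (others' best without Jensen) − (others' welfare with Jensen) = 626 − 551 = $75.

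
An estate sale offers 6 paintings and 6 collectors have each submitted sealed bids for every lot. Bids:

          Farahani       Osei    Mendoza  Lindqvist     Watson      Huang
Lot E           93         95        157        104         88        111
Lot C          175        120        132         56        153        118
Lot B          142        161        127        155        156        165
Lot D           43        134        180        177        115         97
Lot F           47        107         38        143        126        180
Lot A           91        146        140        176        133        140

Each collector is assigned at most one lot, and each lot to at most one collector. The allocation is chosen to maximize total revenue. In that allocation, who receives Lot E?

Mendoza receives Lot E.

Optimal: Farahani→Lot C ($175), Osei→Lot A ($146), Mendoza→Lot E ($157), Lindqvist→Lot D ($177), Watson→Lot B ($156), Huang→Lot F ($180) — total 175+146+157+177+156+180 = $991.
Next-best assignment: Farahani→Lot C, Osei→Lot B, Mendoza→Lot E, Lindqvist→Lot D, Watson→Lot A, Huang→Lot F = $983.
Swapping Huang↔Watson (Huang→Lot B $165, Watson→Lot F $126) loses 45.
Mendoza's own top lot is Lot D ($180), but forcing Mendoza→Lot D and reassigning the rest optimally gives only $962 — worse by 29.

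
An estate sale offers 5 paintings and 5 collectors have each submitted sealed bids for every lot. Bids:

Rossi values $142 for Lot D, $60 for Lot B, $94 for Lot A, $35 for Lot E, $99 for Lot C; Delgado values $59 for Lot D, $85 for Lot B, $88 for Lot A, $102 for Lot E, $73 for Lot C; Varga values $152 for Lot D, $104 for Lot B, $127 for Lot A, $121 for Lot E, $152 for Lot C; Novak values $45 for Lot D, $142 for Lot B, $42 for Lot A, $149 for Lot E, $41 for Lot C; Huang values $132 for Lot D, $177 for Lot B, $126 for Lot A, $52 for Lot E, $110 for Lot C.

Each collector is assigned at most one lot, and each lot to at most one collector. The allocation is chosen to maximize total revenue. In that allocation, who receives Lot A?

Delgado receives Lot A.

Optimal: Rossi→Lot D ($142), Delgado→Lot A ($88), Varga→Lot C ($152), Novak→Lot E ($149), Huang→Lot B ($177) — total 142+88+152+149+177 = $708.
Column-greedy (each lot in turn goes to its best remaining collector) gives $645, worse by 63.
Next-best assignment: Rossi→Lot D, Delgado→Lot C, Varga→Lot A, Novak→Lot E, Huang→Lot B = $668.
Delgado's own top lot is Lot E ($102), but forcing Delgado→Lot E and reassigning the rest optimally gives only $664 — worse by 44.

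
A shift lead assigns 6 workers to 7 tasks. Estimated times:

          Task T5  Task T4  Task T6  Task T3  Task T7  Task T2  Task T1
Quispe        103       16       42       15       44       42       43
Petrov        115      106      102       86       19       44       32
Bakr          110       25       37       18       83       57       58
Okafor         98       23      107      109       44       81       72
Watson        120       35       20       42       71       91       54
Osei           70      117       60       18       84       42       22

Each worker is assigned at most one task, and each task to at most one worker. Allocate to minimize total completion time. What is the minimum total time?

Optimal: Quispe→Task T2 (42 min), Petrov→Task T7 (19 min), Bakr→Task T3 (18 min), Okafor→Task T4 (23 min), Watson→Task T6 (20 min), Osei→Task T1 (22 min) — total 42+19+18+23+20+22 = 144 min.
Column-greedy (each task in turn goes to its cheapest remaining worker) gives 224 min, worse by 80.
Next-best assignment: Quispe→Task T3, Petrov→Task T7, Bakr→Task T2, Okafor→Task T4, Watson→Task T6, Osei→Task T1 = 156 min.

Minimum total: 144 min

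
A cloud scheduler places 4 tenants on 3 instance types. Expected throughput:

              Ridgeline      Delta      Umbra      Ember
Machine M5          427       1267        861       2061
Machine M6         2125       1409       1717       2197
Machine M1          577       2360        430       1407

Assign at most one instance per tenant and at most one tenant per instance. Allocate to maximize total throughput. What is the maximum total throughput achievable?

Max total: 6546 ops/s

This is a one-to-one assignment (maximum-weight bipartite matching).
Optimal: Ember→Machine M5 (2061 ops/s), Ridgeline→Machine M6 (2125 ops/s), Delta→Machine M1 (2360 ops/s) — total 2061+2125+2360 = 6546 ops/s.
Max-entry greedy (repeatedly take the single best remaining cell) gives 5418 ops/s, worse by 1128.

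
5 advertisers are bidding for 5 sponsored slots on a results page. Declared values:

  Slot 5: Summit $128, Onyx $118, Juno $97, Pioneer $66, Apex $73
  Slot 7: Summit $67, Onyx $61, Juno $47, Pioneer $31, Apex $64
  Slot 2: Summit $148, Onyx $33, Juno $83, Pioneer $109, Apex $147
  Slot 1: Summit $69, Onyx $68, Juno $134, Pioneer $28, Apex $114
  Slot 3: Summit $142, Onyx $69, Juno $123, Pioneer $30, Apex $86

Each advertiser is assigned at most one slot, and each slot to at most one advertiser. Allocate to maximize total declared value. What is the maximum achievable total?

Maximum total: $572

Optimal: Summit→Slot 3 ($142), Onyx→Slot 5 ($118), Juno→Slot 1 ($134), Pioneer→Slot 7 ($31), Apex→Slot 2 ($147) — total 142+118+134+31+147 = $572.
Row-greedy (each advertiser in turn takes its best remaining slot) gives $517, worse by 55.
Swapping Juno↔Summit (Juno→Slot 3 $123, Summit→Slot 1 $69) loses 84.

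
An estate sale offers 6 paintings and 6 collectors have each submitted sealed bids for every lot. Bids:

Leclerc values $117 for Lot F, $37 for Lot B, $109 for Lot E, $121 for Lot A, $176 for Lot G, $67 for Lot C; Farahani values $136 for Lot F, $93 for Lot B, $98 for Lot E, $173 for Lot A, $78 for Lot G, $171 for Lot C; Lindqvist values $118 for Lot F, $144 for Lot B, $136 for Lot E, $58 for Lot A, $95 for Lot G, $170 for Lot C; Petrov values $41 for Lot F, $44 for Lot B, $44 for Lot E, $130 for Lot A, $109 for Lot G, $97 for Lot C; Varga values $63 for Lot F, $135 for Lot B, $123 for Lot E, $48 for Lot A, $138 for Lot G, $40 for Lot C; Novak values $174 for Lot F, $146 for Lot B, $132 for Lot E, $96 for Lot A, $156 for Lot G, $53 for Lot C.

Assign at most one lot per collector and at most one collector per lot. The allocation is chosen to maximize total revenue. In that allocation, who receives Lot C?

This is a one-to-one assignment (maximum-weight bipartite matching).
Optimal: Leclerc→Lot G ($176), Farahani→Lot C ($171), Lindqvist→Lot E ($136), Petrov→Lot A ($130), Varga→Lot B ($135), Novak→Lot F ($174) — total 176+171+136+130+135+174 = $922.
Max-entry greedy (repeatedly take the single best remaining cell) gives $872, worse by 50.
Next-best assignment: Leclerc→Lot G, Farahani→Lot C, Lindqvist→Lot B, Petrov→Lot A, Varga→Lot E, Novak→Lot F = $918.
Swapping Petrov↔Leclerc (Petrov→Lot G $109, Leclerc→Lot A $121) loses 76.
Farahani's own top lot is Lot A ($173), but forcing Farahani→Lot A and reassigning the rest optimally gives only $891 — worse by 31.

Farahani receives Lot C.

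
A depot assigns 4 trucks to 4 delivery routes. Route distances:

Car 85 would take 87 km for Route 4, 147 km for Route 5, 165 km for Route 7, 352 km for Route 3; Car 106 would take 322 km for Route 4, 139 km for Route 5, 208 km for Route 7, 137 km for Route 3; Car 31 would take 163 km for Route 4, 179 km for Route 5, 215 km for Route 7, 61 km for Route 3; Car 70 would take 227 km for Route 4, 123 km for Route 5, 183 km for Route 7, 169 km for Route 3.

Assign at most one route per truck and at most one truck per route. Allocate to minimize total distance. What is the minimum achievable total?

Minimum total: 470 km

This is the linear assignment problem.
Optimal: Car 85→Route 4 (87 km), Car 106→Route 5 (139 km), Car 31→Route 3 (61 km), Car 70→Route 7 (183 km) — total 87+139+61+183 = 470 km.
Checked against all permutations: 470 km is optimal.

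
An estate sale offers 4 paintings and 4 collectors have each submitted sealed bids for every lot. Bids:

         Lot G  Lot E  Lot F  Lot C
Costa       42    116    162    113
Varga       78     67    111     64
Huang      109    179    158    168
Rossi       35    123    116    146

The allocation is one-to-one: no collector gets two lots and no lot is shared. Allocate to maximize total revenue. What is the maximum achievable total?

Optimal: Costa→Lot F ($162), Varga→Lot G ($78), Huang→Lot E ($179), Rossi→Lot C ($146) — total 162+78+179+146 = $565.
Column-greedy (each lot in turn goes to its best remaining collector) gives $458, worse by 107.
Swapping Rossi↔Varga (Rossi→Lot G $35, Varga→Lot C $64) loses 125.
No other one-to-one assignment exceeds $565.

Maximum total: $565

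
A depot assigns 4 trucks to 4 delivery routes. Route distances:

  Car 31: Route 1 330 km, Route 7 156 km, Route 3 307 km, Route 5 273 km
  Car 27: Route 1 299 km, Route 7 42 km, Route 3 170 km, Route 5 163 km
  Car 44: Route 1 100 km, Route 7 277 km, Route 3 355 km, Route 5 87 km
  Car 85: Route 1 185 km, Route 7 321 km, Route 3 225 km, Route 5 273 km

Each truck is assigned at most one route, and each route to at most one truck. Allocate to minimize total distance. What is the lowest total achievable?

Min total: 598 km

Treat this as an assignment problem: match each truck to one route.
Optimal: Car 31→Route 7 (156 km), Car 27→Route 3 (170 km), Car 44→Route 5 (87 km), Car 85→Route 1 (185 km) — total 156+170+87+185 = 598 km.
Next-best assignment: Car 31→Route 3, Car 27→Route 7, Car 44→Route 5, Car 85→Route 1 = 621 km.
Swapping Car 31↔Car 44 (Car 31→Route 5 273 km, Car 44→Route 7 277 km) adds 307.
Every other assignment is strictly worse.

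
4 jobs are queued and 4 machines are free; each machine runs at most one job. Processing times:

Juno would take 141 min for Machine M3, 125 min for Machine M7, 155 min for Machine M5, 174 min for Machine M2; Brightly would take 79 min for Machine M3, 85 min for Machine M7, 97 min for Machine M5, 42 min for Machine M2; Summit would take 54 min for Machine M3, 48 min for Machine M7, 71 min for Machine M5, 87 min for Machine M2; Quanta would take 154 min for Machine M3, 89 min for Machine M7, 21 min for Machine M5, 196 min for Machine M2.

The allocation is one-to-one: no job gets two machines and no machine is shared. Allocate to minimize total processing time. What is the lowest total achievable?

Minimum total: 242 min

This is the linear assignment problem.
Optimal: Juno→Machine M7 (125 min), Brightly→Machine M2 (42 min), Summit→Machine M3 (54 min), Quanta→Machine M5 (21 min) — total 125+42+54+21 = 242 min.
Column-greedy (each machine in turn goes to its cheapest remaining job) gives 334 min, worse by 92.
Next-best assignment: Juno→Machine M3, Brightly→Machine M2, Summit→Machine M7, Quanta→Machine M5 = 252 min.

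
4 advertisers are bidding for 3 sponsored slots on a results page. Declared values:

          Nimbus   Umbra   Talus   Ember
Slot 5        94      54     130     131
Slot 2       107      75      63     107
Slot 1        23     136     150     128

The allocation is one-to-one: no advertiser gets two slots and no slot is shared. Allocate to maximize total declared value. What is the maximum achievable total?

Optimal: Ember→Slot 5 ($131), Nimbus→Slot 2 ($107), Talus→Slot 1 ($150) — total 131+107+150 = $388.
Row-greedy (each advertiser in turn takes its best remaining slot) gives $373, worse by 15.
Next-best assignment: Ember→Slot 5, Nimbus→Slot 2, Umbra→Slot 1 = $374.
Checked against all permutations: $388 is optimal.

Max total: $388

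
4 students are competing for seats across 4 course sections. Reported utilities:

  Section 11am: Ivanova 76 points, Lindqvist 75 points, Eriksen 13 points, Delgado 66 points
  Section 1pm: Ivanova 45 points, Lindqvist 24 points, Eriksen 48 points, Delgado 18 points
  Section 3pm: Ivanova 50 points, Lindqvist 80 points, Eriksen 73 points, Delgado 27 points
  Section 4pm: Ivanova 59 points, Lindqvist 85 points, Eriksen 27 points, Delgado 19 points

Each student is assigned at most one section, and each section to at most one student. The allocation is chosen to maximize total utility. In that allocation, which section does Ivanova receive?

Optimal: Ivanova→Section 1pm (45 points), Lindqvist→Section 4pm (85 points), Eriksen→Section 3pm (73 points), Delgado→Section 11am (66 points) — total 45+85+73+66 = 269 points.
Row-greedy (each student in turn takes its best remaining section) gives 252 points, worse by 17.
Ivanova's own top section is Section 11am (76 points), but forcing Ivanova→Section 11am and reassigning the rest optimally gives only 252 points — worse by 17.

Ivanova receives Section 1pm.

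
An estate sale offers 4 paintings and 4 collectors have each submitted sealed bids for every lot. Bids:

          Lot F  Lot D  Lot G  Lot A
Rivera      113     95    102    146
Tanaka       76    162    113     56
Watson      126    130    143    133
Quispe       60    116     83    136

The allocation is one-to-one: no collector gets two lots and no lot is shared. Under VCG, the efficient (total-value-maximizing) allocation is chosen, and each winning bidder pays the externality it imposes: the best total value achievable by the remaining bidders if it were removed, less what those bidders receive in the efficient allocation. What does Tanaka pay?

Tanaka pays $13.

Efficient allocation: Rivera→Lot F ($113), Tanaka→Lot D ($162), Watson→Lot G ($143), Quispe→Lot A ($136); total welfare W = $554.
Tanaka receives Lot D at value $162, so the others get W − 162 = $392.
Without Tanaka: best allocation of the remaining 3 bidders over all 4 lots is Rivera→Lot A ($146), Watson→Lot G ($143), Quispe→Lot D ($116), total $405.
VCG payment = (others' best without Tanaka) − (others' welfare with Tanaka) = 405 − 392 = $13.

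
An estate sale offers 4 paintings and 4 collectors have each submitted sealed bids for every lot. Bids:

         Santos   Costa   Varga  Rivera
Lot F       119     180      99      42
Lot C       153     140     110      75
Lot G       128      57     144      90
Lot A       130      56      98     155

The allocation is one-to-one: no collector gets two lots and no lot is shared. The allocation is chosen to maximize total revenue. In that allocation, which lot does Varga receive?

Optimal: Santos→Lot C ($153), Costa→Lot F ($180), Varga→Lot G ($144), Rivera→Lot A ($155) — total 153+180+144+155 = $632.
Next-best assignment: Santos→Lot G, Costa→Lot F, Varga→Lot C, Rivera→Lot A = $573.

Varga receives Lot G.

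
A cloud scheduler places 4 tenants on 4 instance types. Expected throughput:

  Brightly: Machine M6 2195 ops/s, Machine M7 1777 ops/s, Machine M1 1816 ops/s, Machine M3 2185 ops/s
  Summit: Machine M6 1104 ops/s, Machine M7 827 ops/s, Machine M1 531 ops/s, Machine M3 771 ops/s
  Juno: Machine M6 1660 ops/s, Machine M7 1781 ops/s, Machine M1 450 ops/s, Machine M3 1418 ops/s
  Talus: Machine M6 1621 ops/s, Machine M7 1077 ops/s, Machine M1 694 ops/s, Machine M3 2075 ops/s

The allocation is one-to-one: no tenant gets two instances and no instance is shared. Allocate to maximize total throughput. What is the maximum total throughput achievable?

Max total: 6776 ops/s

This is a one-to-one assignment (maximum-weight bipartite matching).
Optimal: Brightly→Machine M1 (1816 ops/s), Summit→Machine M6 (1104 ops/s), Juno→Machine M7 (1781 ops/s), Talus→Machine M3 (2075 ops/s) — total 1816+1104+1781+2075 = 6776 ops/s.
Column-greedy (each instance in turn goes to its best remaining tenant) gives 5441 ops/s, worse by 1335.
Next-best assignment: Brightly→Machine M6, Summit→Machine M1, Juno→Machine M7, Talus→Machine M3 = 6582 ops/s.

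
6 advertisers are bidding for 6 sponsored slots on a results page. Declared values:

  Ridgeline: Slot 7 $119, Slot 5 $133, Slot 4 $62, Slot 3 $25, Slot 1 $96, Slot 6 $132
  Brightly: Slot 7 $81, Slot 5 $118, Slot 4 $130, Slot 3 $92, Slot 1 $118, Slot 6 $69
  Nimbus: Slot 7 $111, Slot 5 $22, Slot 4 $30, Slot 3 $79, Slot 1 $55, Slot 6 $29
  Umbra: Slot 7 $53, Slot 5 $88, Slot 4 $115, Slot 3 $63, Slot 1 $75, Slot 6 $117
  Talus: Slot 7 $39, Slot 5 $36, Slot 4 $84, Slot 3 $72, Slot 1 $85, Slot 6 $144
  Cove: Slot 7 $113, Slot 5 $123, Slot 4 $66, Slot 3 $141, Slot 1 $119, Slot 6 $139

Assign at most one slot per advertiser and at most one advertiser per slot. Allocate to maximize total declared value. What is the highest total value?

Optimal: Ridgeline→Slot 5 ($133), Brightly→Slot 1 ($118), Nimbus→Slot 7 ($111), Umbra→Slot 4 ($115), Talus→Slot 6 ($144), Cove→Slot 3 ($141) — total 133+118+111+115+144+141 = $762.
Row-greedy (each advertiser in turn takes its best remaining slot) gives $717, worse by 45.
Checked against all permutations: $762 is optimal.

Max total: $762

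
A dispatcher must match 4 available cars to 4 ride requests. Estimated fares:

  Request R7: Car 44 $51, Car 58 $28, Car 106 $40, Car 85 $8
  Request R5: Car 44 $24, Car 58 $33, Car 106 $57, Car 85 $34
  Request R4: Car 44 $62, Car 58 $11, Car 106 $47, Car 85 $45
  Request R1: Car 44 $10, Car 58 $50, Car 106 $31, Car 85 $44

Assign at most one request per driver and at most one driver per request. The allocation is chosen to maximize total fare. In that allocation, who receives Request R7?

Car 44 receives Request R7.

Optimal: Car 44→Request R7 ($51), Car 58→Request R1 ($50), Car 106→Request R5 ($57), Car 85→Request R4 ($45) — total 51+50+57+45 = $203.
Max-entry greedy (repeatedly take the single best remaining cell) gives $177, worse by 26.
Car 44's own top request is Request R4 ($62), but forcing Car 44→Request R4 and reassigning the rest optimally gives only $191 — worse by 12.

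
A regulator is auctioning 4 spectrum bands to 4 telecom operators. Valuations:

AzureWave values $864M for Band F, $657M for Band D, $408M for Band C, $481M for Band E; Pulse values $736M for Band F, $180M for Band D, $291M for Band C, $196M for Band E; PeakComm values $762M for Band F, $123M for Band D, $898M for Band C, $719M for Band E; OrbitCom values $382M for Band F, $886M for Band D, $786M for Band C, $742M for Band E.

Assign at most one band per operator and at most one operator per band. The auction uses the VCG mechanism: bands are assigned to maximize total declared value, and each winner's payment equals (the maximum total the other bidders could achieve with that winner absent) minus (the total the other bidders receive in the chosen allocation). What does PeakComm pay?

PeakComm pays $44M.

Efficient allocation: AzureWave→Band D ($657M), Pulse→Band F ($736M), PeakComm→Band C ($898M), OrbitCom→Band E ($742M); total welfare W = $3033M.
PeakComm receives Band C at value $898M, so the others get W − 898 = $2135M.
Without PeakComm: best allocation of the remaining 3 bidders over all 4 bands is AzureWave→Band D ($657M), Pulse→Band F ($736M), OrbitCom→Band C ($786M), total $2179M.
VCG payment = (others' best without PeakComm) − (others' welfare with PeakComm) = 2179 − 2135 = $44M.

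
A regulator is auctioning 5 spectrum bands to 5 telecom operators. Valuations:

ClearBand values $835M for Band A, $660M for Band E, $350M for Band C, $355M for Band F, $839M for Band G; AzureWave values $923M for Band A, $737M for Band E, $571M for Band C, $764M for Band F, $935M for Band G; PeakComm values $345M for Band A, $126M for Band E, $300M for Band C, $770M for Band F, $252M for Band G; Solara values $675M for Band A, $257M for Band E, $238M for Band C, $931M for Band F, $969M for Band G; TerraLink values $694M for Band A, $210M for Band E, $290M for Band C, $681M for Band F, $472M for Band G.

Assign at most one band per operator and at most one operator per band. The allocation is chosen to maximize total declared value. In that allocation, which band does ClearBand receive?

Optimal: ClearBand→Band E ($660M), AzureWave→Band C ($571M), PeakComm→Band F ($770M), Solara→Band G ($969M), TerraLink→Band A ($694M) — total 660+571+770+969+694 = $3664M.
Column-greedy (each band in turn goes to its best remaining operator) gives $3286M, worse by 378.
Next-best assignment: ClearBand→Band E, AzureWave→Band A, PeakComm→Band F, Solara→Band G, TerraLink→Band C = $3612M.
Every other assignment is strictly worse.
ClearBand's own top band is Band G ($839M), but forcing ClearBand→Band G and reassigning the rest optimally gives only $3501M — worse by 163.

ClearBand receives Band E.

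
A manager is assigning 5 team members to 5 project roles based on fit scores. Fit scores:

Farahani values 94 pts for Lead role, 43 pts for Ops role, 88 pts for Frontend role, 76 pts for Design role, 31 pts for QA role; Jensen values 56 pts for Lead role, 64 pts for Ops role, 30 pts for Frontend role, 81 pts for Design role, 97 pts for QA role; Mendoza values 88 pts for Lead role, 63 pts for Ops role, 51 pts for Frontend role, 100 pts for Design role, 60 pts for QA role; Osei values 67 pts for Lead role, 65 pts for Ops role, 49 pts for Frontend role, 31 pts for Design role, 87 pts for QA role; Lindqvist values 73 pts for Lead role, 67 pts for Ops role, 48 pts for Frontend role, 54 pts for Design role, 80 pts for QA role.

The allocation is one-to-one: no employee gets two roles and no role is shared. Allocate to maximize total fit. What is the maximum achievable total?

This is a one-to-one assignment (maximum-weight bipartite matching).
Optimal: Farahani→Frontend role (88 pts), Jensen→QA role (97 pts), Mendoza→Design role (100 pts), Osei→Ops role (65 pts), Lindqvist→Lead role (73 pts) — total 88+97+100+65+73 = 423 pts.
Row-greedy (each employee in turn takes its best remaining role) gives 404 pts, worse by 19.
Next-best assignment: Farahani→Frontend role, Jensen→QA role, Mendoza→Design role, Osei→Lead role, Lindqvist→Ops role = 419 pts.
Checked against all permutations: 423 pts is optimal.

Maximum total: 423 pts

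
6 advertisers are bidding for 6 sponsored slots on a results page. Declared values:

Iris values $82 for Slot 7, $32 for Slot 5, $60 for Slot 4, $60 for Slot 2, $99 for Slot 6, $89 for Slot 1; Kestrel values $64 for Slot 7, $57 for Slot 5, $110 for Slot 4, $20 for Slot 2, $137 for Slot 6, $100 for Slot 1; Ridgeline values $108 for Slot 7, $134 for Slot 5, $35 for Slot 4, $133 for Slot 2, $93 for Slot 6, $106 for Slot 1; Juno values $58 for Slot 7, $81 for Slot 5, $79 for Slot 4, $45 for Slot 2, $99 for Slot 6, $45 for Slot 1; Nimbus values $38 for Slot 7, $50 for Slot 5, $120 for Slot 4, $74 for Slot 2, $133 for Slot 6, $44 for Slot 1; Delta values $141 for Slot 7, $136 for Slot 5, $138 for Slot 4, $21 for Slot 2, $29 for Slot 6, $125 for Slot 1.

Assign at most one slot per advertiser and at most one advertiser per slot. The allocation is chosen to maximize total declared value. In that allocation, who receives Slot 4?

Nimbus receives Slot 4.

This is a one-to-one assignment (maximum-weight bipartite matching).
Optimal: Iris→Slot 1 ($89), Kestrel→Slot 6 ($137), Ridgeline→Slot 2 ($133), Juno→Slot 5 ($81), Nimbus→Slot 4 ($120), Delta→Slot 7 ($141) — total 89+137+133+81+120+141 = $701.
Max-entry greedy (repeatedly take the single best remaining cell) gives $666, worse by 35.
Next-best assignment: Iris→Slot 1, Kestrel→Slot 4, Ridgeline→Slot 2, Juno→Slot 5, Nimbus→Slot 6, Delta→Slot 7 = $687.
Checked against all permutations: $701 is optimal.
Nimbus's own top slot is Slot 6 ($133), but forcing Nimbus→Slot 6 and reassigning the rest optimally gives only $687 — worse by 14.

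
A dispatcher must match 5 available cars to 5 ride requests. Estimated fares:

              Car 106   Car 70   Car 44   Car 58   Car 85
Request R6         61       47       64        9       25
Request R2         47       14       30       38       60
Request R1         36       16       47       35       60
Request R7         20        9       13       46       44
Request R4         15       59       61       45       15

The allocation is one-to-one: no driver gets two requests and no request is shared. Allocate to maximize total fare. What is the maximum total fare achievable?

Max total: $276

Treat this as an assignment problem: match each driver to one request.
Optimal: Car 106→Request R2 ($47), Car 70→Request R4 ($59), Car 44→Request R6 ($64), Car 58→Request R7 ($46), Car 85→Request R1 ($60) — total 47+59+64+46+60 = $276.
Next-best assignment: Car 106→Request R6, Car 70→Request R4, Car 44→Request R1, Car 58→Request R7, Car 85→Request R2 = $273.
No other one-to-one assignment exceeds $276.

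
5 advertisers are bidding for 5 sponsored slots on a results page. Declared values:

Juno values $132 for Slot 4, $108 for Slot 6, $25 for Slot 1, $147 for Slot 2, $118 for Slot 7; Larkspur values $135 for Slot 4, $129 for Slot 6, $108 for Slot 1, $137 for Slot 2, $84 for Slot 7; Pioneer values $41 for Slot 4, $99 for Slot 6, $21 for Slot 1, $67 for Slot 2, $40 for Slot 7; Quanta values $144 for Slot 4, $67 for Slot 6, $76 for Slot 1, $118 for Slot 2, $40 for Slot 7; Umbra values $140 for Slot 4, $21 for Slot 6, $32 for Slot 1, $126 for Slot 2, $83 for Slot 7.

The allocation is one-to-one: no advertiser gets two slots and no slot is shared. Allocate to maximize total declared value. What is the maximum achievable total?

Optimal: Juno→Slot 7 ($118), Larkspur→Slot 1 ($108), Pioneer→Slot 6 ($99), Quanta→Slot 4 ($144), Umbra→Slot 2 ($126) — total 118+108+99+144+126 = $595.
Max-entry greedy (repeatedly take the single best remaining cell) gives $524, worse by 71.
Every other assignment is strictly worse.

Max total: $595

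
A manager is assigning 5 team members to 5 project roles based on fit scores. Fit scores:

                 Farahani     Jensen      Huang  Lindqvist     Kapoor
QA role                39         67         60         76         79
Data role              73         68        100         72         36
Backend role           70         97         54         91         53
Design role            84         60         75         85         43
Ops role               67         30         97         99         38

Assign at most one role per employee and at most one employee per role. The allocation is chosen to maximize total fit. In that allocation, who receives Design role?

This is the linear assignment problem.
Optimal: Farahani→Design role (84 pts), Jensen→Backend role (97 pts), Huang→Data role (100 pts), Lindqvist→Ops role (99 pts), Kapoor→QA role (79 pts) — total 84+97+100+99+79 = 459 pts.
Column-greedy (each role in turn goes to its best remaining employee) gives 428 pts, worse by 31.
Next-best assignment: Farahani→Data role, Jensen→Backend role, Huang→Ops role, Lindqvist→Design role, Kapoor→QA role = 431 pts.

Farahani receives Design role.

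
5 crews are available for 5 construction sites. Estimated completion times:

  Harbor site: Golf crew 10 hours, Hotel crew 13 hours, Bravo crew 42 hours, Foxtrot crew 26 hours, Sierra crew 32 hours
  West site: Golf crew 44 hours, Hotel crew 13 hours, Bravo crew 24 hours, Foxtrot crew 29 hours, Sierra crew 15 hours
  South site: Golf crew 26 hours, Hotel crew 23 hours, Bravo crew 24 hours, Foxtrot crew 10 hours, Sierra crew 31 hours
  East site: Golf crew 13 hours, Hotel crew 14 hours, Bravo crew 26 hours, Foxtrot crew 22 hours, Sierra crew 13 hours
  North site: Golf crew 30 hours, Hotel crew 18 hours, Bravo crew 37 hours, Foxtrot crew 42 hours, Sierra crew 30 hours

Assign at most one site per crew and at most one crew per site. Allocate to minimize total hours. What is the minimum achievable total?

Minimum total: 75 hours

Optimal: Golf crew→Harbor site (10 hours), Hotel crew→North site (18 hours), Bravo crew→West site (24 hours), Foxtrot crew→South site (10 hours), Sierra crew→East site (13 hours) — total 10+18+24+10+13 = 75 hours.
Row-greedy (each crew in turn takes its cheapest remaining site) gives 99 hours, worse by 24.
No other one-to-one assignment undercuts 75 hours.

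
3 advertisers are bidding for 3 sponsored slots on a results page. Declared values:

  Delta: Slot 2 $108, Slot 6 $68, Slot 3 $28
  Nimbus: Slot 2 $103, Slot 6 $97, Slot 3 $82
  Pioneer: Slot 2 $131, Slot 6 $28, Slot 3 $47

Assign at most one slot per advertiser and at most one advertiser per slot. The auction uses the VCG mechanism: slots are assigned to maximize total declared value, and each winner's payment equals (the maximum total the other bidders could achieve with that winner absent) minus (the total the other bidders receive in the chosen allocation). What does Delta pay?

Efficient allocation: Delta→Slot 6 ($68), Nimbus→Slot 3 ($82), Pioneer→Slot 2 ($131); total welfare W = $281.
Delta receives Slot 6 at value $68, so the others get W − 68 = $213.
Without Delta: best allocation of the remaining 2 bidders over all 3 slots is Nimbus→Slot 6 ($97), Pioneer→Slot 2 ($131), total $228.
VCG payment = (others' best without Delta) − (others' welfare with Delta) = 228 − 213 = $15.

Delta pays $15.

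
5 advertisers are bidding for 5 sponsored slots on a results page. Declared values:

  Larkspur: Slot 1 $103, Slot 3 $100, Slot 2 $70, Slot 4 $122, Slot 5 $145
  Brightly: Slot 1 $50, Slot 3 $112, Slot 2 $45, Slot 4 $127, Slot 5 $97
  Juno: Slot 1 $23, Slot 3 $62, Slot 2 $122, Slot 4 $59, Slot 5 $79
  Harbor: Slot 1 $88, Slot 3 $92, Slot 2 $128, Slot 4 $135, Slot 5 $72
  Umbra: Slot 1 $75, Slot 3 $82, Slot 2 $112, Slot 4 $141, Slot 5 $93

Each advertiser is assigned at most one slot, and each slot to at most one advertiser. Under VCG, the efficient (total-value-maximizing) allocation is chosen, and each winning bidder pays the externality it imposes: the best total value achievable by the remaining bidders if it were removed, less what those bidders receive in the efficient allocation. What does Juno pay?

Juno pays $40.

Efficient allocation: Larkspur→Slot 5 ($145), Brightly→Slot 3 ($112), Juno→Slot 2 ($122), Harbor→Slot 1 ($88), Umbra→Slot 4 ($141); total welfare W = $608.
Juno receives Slot 2 at value $122, so the others get W − 122 = $486.
Without Juno: best allocation of the remaining 4 bidders over all 5 slots is Larkspur→Slot 5 ($145), Brightly→Slot 3 ($112), Harbor→Slot 2 ($128), Umbra→Slot 4 ($141), total $526.
VCG payment = (others' best without Juno) − (others' welfare with Juno) = 526 − 486 = $40.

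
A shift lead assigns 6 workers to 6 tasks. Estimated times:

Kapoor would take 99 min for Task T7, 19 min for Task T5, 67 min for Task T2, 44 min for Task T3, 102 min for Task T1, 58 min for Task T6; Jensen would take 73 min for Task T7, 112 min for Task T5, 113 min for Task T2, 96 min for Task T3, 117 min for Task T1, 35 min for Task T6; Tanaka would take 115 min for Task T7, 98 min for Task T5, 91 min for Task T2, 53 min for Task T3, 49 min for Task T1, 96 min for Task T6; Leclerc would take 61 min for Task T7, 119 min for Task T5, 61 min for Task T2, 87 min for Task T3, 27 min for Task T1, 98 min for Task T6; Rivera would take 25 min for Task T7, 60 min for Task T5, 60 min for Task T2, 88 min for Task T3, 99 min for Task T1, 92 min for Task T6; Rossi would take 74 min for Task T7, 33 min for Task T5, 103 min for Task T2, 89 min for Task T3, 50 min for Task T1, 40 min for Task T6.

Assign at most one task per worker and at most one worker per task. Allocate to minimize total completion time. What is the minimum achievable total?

Min total: 240 min

Optimal: Kapoor→Task T2 (67 min), Jensen→Task T6 (35 min), Tanaka→Task T3 (53 min), Leclerc→Task T1 (27 min), Rivera→Task T7 (25 min), Rossi→Task T5 (33 min) — total 67+35+53+27+25+33 = 240 min.
Row-greedy (each worker in turn takes its cheapest remaining task) gives 313 min, worse by 73.
Every other assignment is strictly worse.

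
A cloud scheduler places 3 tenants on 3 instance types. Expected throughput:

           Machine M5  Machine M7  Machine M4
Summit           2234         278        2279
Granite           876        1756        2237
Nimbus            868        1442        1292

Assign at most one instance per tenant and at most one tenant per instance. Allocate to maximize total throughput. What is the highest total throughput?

This is the linear assignment problem.
Optimal: Summit→Machine M5 (2234 ops/s), Granite→Machine M4 (2237 ops/s), Nimbus→Machine M7 (1442 ops/s) — total 2234+2237+1442 = 5913 ops/s.
Row-greedy (each tenant in turn takes its best remaining instance) gives 4903 ops/s, worse by 1010.
Checked against all permutations: 5913 ops/s is optimal.

Max total: 5913 ops/s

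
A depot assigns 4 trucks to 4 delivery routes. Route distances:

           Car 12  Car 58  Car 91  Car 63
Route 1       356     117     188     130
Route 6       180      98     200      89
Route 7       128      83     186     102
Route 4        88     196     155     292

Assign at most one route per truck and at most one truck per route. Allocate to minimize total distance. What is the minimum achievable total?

This is a one-to-one assignment (minimum-cost bipartite matching).
Optimal: Car 12→Route 4 (88 km), Car 58→Route 7 (83 km), Car 91→Route 1 (188 km), Car 63→Route 6 (89 km) — total 88+83+188+89 = 448 km.
Column-greedy (each route in turn goes to its cheapest remaining truck) gives 489 km, worse by 41.
Next-best assignment: Car 12→Route 4, Car 58→Route 6, Car 91→Route 1, Car 63→Route 7 = 476 km.

Min total: 448 km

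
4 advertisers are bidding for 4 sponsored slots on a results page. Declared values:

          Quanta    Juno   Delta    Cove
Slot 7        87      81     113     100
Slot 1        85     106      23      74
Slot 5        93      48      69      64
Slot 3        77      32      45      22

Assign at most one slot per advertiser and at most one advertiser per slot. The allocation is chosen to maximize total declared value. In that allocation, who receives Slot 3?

Treat this as an assignment problem: match each advertiser to one slot.
Optimal: Quanta→Slot 3 ($77), Juno→Slot 1 ($106), Delta→Slot 7 ($113), Cove→Slot 5 ($64) — total 77+106+113+64 = $360.
Max-entry greedy (repeatedly take the single best remaining cell) gives $334, worse by 26.
Swapping Juno↔Quanta (Juno→Slot 3 $32, Quanta→Slot 1 $85) loses 66.
Quanta's own top slot is Slot 5 ($93), but forcing Quanta→Slot 5 and reassigning the rest optimally gives only $344 — worse by 16.

Quanta receives Slot 3.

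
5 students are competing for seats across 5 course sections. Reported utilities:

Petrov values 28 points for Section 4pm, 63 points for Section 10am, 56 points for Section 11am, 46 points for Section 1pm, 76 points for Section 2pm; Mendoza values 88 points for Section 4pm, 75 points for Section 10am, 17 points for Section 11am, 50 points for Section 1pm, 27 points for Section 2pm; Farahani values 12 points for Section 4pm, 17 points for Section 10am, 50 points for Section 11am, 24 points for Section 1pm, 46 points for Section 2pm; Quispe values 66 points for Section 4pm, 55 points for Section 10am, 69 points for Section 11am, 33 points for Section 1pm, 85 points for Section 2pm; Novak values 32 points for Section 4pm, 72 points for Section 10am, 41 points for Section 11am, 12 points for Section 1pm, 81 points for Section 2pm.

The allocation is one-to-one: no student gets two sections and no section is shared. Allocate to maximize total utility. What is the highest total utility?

Maximum total: 341 points

Treat this as an assignment problem: match each student to one section.
Optimal: Petrov→Section 1pm (46 points), Mendoza→Section 4pm (88 points), Farahani→Section 11am (50 points), Quispe→Section 2pm (85 points), Novak→Section 10am (72 points) — total 46+88+50+85+72 = 341 points.
Column-greedy (each section in turn goes to its best remaining student) gives 321 points, worse by 20.
Next-best assignment: Petrov→Section 2pm, Mendoza→Section 4pm, Farahani→Section 1pm, Quispe→Section 11am, Novak→Section 10am = 329 points.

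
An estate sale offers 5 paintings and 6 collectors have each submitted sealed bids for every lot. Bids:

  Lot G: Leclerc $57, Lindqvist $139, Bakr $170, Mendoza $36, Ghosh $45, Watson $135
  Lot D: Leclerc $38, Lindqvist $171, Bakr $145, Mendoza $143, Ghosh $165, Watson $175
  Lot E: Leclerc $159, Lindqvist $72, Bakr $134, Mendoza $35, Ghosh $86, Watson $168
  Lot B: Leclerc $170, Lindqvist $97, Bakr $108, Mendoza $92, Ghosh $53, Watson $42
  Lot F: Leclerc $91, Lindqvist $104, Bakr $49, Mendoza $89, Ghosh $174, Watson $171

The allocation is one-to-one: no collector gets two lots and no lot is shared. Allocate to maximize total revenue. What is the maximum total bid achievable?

Maximum total: $853

Optimal: Bakr→Lot G ($170), Lindqvist→Lot D ($171), Watson→Lot E ($168), Leclerc→Lot B ($170), Ghosh→Lot F ($174) — total 170+171+168+170+174 = $853.
Swapping Watson↔Ghosh (Watson→Lot F $171, Ghosh→Lot E $86) loses 85.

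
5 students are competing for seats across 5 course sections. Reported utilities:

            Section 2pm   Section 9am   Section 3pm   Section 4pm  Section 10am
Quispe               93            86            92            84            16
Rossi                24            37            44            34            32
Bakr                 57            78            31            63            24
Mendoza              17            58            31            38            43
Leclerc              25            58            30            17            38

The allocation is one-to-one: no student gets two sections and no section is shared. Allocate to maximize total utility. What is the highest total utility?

Max total: 301 points

This is the linear assignment problem.
Optimal: Quispe→Section 2pm (93 points), Rossi→Section 3pm (44 points), Bakr→Section 4pm (63 points), Mendoza→Section 10am (43 points), Leclerc→Section 9am (58 points) — total 93+44+63+43+58 = 301 points.
Column-greedy (each section in turn goes to its best remaining student) gives 291 points, worse by 10.
Next-best assignment: Quispe→Section 2pm, Rossi→Section 3pm, Bakr→Section 4pm, Mendoza→Section 9am, Leclerc→Section 10am = 296 points.
Swapping Bakr↔Mendoza (Bakr→Section 10am 24 points, Mendoza→Section 4pm 38 points) loses 44.
Checked against all permutations: 301 points is optimal.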